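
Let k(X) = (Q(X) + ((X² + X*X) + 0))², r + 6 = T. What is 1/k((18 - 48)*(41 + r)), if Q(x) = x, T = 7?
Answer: 1/10073895123600 ≈ 9.9267e-14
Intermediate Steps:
r = 1 (r = -6 + 7 = 1)
k(X) = (X + 2*X²)² (k(X) = (X + ((X² + X*X) + 0))² = (X + ((X² + X²) + 0))² = (X + (2*X² + 0))² = (X + 2*X²)²)
1/k((18 - 48)*(41 + r)) = 1/(((18 - 48)*(41 + 1))²*(1 + 2*((18 - 48)*(41 + 1)))²) = 1/((-30*42)²*(1 + 2*(-30*42))²) = 1/((-1260)²*(1 + 2*(-1260))²) = 1/(1587600*(1 - 2520)²) = 1/(1587600*(-2519)²) = 1/(1587600*6345361) = 1/10073895123600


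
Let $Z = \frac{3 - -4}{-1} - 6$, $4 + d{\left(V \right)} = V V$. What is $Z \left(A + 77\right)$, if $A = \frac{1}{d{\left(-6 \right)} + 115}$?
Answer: $- \frac{147160}{147} \approx -1001.1$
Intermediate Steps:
$d{\left(V \right)} = -4 + V^{2}$ ($d{\left(V \right)} = -4 + V V = -4 + V^{2}$)
$A = \frac{1}{147}$ ($A = \frac{1}{\left(-4 + \left(-6\right)^{2}\right) + 115} = \frac{1}{\left(-4 + 36\right) + 115} = \frac{1}{32 + 115} = \frac{1}{147} \approx 0.0068027$)
$Z = -13$ ($Z = \left(3 + 4\right) \left(-1\right) - 6 = 7 \left(-1\right) - 6 = -7 - 6 = -13$)
$Z \left(A + 77\right) = - 13 \left(\frac{1}{147} + 77\right) = \left(-13\right) \frac{11320}{147} = - \frac{147160}{147}$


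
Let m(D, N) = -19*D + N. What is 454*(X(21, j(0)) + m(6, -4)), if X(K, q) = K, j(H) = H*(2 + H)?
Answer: -44038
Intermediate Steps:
m(D, N) = N - 19*D
454*(X(21, j(0)) + m(6, -4)) = 454*(21 + (-4 - 19*6)) = 454*(21 + (-4 - 114)) = 454*(21 - 118) = 454*(-97) = -44038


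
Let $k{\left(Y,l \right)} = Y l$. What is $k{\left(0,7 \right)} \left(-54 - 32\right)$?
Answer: $0$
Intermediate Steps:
$k{\left(0,7 \right)} \left(-54 - 32\right) = 0 \cdot 7 \left(-54 - 32\right) = 0 \left(-86\right) = 0$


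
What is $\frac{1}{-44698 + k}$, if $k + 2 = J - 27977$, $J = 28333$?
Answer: $- \frac{1}{44344} \approx -2.2551 \cdot 10^{-5}$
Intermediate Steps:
$k = 354$ ($k = -2 + \left(28333 - 27977\right) = -2 + 356 = 354$)
$\frac{1}{-44698 + k} = \frac{1}{-44698 + 354} = \frac{1}{-44344} = - \frac{1}{44344}$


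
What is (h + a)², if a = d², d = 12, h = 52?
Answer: 38416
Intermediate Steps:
a = 144 (a = 12² = 144)
(h + a)² = (52 + 144)² = 196² = 38416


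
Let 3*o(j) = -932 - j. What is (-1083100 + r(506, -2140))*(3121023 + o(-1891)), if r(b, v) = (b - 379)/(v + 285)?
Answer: -18813742727445556/5565 ≈ -3.3807e+12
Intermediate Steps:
r(b, v) = (-379 + b)/(285 + v)
o(j) = -932/3 - j/3 (o(j) = (-932 - j)/3 = -932/3 - j/3)
(-1083100 + r(506, -2140))*(3121023 + o(-1891)) = (-1083100 + (-379 + 506)/(285 - 2140))*(3121023 + (-932/3 - ⅓*(-1891))) = (-1083100 + 127/(-1855))*(3121023 + (-932/3 + 1891/3)) = (-1083100 - 1/1855*127)*(3121023 + 959/3) = (-1083100 - 127/1855)*(9364028/3) = -2009150627/1855*9364028/3 = -18813742727445556/5565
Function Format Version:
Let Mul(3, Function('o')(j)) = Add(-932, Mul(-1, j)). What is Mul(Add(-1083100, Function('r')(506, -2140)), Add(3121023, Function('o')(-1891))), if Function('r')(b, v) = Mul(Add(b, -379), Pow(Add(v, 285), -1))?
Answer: Rational(-18813742727445556, 5565) ≈ -3.3807e+12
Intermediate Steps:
Function('r')(b, v) = Mul(Pow(Add(285, v), -1), Add(-379, b)) (Function('r')(b, v) = Mul(Add(-379, b), Pow(Add(285, v), -1)) = Mul(Pow(Add(285, v), -1), Add(-379, b)))
Function('o')(j) = Add(Rational(-932, 3), Mul(Rational(-1, 3), j)) (Function('o')(j) = Mul(Rational(1, 3), Add(-932, Mul(-1, j))) = Add(Rational(-932, 3), Mul(Rational(-1, 3), j)))
Mul(Add(-1083100, Function('r')(506, -2140)), Add(3121023, Function('o')(-1891))) = Mul(Add(-1083100, Mul(Pow(Add(285, -2140), -1), Add(-379, 506))), Add(3121023, Add(Rational(-932, 3), Mul(Rational(-1, 3), -1891)))) = Mul(Add(-1083100, Mul(Pow(-1855, -1), 127)), Add(3121023, Add(Rational(-932, 3), Rational(1891, 3)))) = Mul(Add(-1083100, Mul(Rational(-1, 1855), 127)), Add(3121023, Rational(959, 3))) = Mul(Add(-1083100, Rational(-127, 1855)), Rational(9364028, 3)) = Mul(Rational(-2009150627, 1855), Rational(9364028, 3)) = Rational(-18813742727445556, 5565)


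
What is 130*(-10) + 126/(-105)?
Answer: -6506/5 ≈ -1301.2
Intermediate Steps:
130*(-10) + 126/(-105) = -1300 + 126*(-1/105) = -1300 - 6/5 = -6506/5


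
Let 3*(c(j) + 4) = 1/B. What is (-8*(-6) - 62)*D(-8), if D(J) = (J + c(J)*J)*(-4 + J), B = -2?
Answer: 4256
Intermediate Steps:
c(j) = -25/6 (c(j) = -4 + (1/3)/(-2) = -4 + (1/3)*(-1/2) = -4 - 1/6 = -25/6)
D(J) = -19*J*(-4 + J)/6 (D(J) = (J - 25*J/6)*(-4 + J) = (-19*J/6)*(-4 + J) = -19*J*(-4 + J)/6)
(-8*(-6) - 62)*D(-8) = (-8*(-6) - 62)*((19/6)*(-8)*(4 - 1*(-8))) = (48 - 62)*((19/6)*(-8)*(4 + 8)) = -133*(-8)*12/3 = -14*(-304) = 4256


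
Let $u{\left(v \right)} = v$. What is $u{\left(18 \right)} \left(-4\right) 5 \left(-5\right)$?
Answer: $1800$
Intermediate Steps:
$u{\left(18 \right)} \left(-4\right) 5 \left(-5\right) = 18 \left(-4\right) 5 \left(-5\right) = 18 \left(\left(-20\right) \left(-5\right)\right) = 18 \cdot 100 = 1800$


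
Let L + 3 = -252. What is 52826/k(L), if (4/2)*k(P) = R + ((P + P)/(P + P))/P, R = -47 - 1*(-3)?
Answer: -26941260/11221 ≈ -2401.0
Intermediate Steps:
L = -255 (L = -3 - 252 = -255)
R = -44 (R = -47 + 3 = -44)
k(P) = -22 + 1/(2*P) (k(P) = (-44 + ((P + P)/(P + P))/P)/2 = (-44 + ((2*P)/((2*P)))/P)/2 = (-44 + ((2*P)*(1/(2*P)))/P)/2 = (-44 + 1/P)/2 = -22 + 1/(2*P))
52826/k(L) = 52826/(-22 + (½)/(-255)) = 52826/(-22 + (½)*(-1/255)) = 52826/(-22 - 1/510) = 52826/(-11221/510) = 52826*(-510/11221) = -26941260/11221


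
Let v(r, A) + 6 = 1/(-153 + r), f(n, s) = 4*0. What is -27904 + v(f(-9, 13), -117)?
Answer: -4270231/153 ≈ -27910.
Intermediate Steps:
f(n, s) = 0
v(r, A) = -6 + 1/(-153 + r)
-27904 + v(f(-9, 13), -117) = -27904 + (919 - 6*0)/(-153 + 0) = -27904 + (919 + 0)/(-153) = -27904 - 1/153*919 = -27904 - 919/153 = -4270231/153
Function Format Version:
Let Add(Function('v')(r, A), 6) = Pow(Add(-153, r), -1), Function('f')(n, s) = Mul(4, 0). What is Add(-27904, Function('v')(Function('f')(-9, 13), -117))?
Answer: Rational(-4270231, 153) ≈ -27910.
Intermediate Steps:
Function('f')(n, s) = 0
Function('v')(r, A) = Add(-6, Pow(Add(-153, r), -1))
Add(-27904, Function('v')(Function('f')(-9, 13), -117)) = Add(-27904, Mul(Pow(Add(-153, 0), -1), Add(919, Mul(-6, 0)))) = Add(-27904, Mul(Pow(-153, -1), Add(919, 0))) = Add(-27904, Mul(Rational(-1, 153), 919)) = Add(-27904, Rational(-919, 153)) = Rational(-4270231, 153)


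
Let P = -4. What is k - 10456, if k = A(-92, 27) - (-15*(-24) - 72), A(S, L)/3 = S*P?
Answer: -9640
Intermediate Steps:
A(S, L) = -12*S (A(S, L) = 3*(S*(-4)) = 3*(-4*S) = -12*S)
k = 816 (k = -12*(-92) - (-15*(-24) - 72) = 1104 - (360 - 72) = 1104 - 1*288 = 1104 - 288 = 816)
k - 10456 = 816 - 10456 = -9640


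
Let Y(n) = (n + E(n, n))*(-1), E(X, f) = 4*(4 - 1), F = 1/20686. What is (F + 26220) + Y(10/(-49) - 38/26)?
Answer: 345364292739/13176982 ≈ 26210.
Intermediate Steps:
F = 1/20686 ≈ 4.8342e-5
E(X, f) = 12 (E(X, f) = 4*3 = 12)
Y(n) = -12 - n (Y(n) = (n + 12)*(-1) = (12 + n)*(-1) = -12 - n)
(F + 26220) + Y(10/(-49) - 38/26) = (1/20686 + 26220) + (-12 - (10/(-49) - 38/26)) = 542386921/20686 + (-12 - (10*(-1/49) - 38*1/26)) = 542386921/20686 + (-12 - (-10/49 - 19/13)) = 542386921/20686 + (-12 - 1*(-1061/637)) = 542386921/20686 + (-12 + 1061/637) = 542386921/20686 - 6583/637 = 345364292739/13176982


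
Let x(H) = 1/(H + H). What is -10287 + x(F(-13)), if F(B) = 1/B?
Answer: -20587/2 ≈ -10294.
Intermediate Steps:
x(H) = 1/(2*H)
-10287 + x(F(-13)) = -10287 + 1/(2*(1/(-13))) = -10287 + 1/(2*(-1/13)) = -10287 + (½)*(-13) = -10287 - 13/2 = -20587/2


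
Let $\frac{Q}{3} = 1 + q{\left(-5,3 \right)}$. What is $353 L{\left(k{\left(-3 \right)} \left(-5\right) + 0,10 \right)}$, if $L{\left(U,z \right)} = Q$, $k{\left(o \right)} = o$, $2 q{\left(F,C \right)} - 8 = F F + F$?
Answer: $15885$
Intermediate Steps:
$q{\left(F,C \right)} = 4 + \frac{F}{2} + \frac{F^{2}}{2}$ ($q{\left(F,C \right)} = 4 + \frac{F F + F}{2} = 4 + \frac{F^{2} + F}{2} = 4 + \frac{F + F^{2}}{2} = 4 + \left(\frac{F}{2} + \frac{F^{2}}{2}\right) = 4 + \frac{F}{2} + \frac{F^{2}}{2}$)
$Q = 45$ ($Q = 3 \left(1 + \left(4 + \frac{1}{2} \left(-5\right) + \frac{\left(-5\right)^{2}}{2}\right)\right) = 3 \left(1 + \left(4 - \frac{5}{2} + \frac{1}{2} \cdot 25\right)\right) = 3 \left(1 + \left(4 - \frac{5}{2} + \frac{25}{2}\right)\right) = 3 \left(1 + 14\right) = 3 \cdot 15 = 45$)
$L{\left(U,z \right)} = 45$
$353 L{\left(k{\left(-3 \right)} \left(-5\right) + 0,10 \right)} = 353 \cdot 45 = 15885$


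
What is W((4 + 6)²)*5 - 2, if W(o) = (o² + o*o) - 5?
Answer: 99973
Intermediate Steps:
W(o) = -5 + 2*o² (W(o) = (o² + o²) - 5 = 2*o² - 5 = -5 + 2*o²)
W((4 + 6)²)*5 - 2 = (-5 + 2*((4 + 6)²)²)*5 - 2 = (-5 + 2*(10²)²)*5 - 2 = (-5 + 2*100²)*5 - 2 = (-5 + 2*10000)*5 - 2 = (-5 + 20000)*5 - 2 = 19995*5 - 2 = 99975 - 2 = 99973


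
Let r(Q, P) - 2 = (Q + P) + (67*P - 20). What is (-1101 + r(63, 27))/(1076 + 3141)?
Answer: 780/4217 ≈ 0.18497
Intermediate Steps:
r(Q, P) = -18 + Q + 68*P (r(Q, P) = 2 + ((Q + P) + (67*P - 20)) = 2 + ((P + Q) + (-20 + 67*P)) = 2 + (-20 + Q + 68*P) = -18 + Q + 68*P)
(-1101 + r(63, 27))/(1076 + 3141) = (-1101 + (-18 + 63 + 68*27))/(1076 + 3141) = (-1101 + (-18 + 63 + 1836))/4217 = (-1101 + 1881)*(1/4217) = 780*(1/4217) = 780/4217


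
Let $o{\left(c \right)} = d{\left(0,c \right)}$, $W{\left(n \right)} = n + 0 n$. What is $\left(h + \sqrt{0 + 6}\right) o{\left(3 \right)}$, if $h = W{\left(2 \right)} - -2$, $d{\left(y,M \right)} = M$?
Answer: $12 + 3 \sqrt{6} \approx 19.348$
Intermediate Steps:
$W{\left(n \right)} = n$ ($W{\left(n \right)} = n + 0 = n$)
$o{\left(c \right)} = c$
$h = 4$ ($h = 2 - -2 = 2 + 2 = 4$)
$\left(h + \sqrt{0 + 6}\right) o{\left(3 \right)} = \left(4 + \sqrt{0 + 6}\right) 3 = \left(4 + \sqrt{6}\right) 3 = 12 + 3 \sqrt{6}$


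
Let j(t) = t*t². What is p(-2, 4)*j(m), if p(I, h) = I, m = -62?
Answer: 476656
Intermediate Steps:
j(t) = t³
p(-2, 4)*j(m) = -2*(-62)³ = -2*(-238328) = 476656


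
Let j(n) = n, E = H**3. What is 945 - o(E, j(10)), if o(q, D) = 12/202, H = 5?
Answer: 95439/101 ≈ 944.94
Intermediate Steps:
E = 125 (E = 5**3 = 125)
o(q, D) = 6/101 (o(q, D) = 12*(1/202) = 6/101)
945 - o(E, j(10)) = 945 - 1*6/101 = 945 - 6/101 = 95439/101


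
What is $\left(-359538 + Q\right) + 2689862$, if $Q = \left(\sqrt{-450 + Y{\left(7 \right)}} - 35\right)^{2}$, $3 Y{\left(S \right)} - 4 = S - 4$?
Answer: $\frac{6993304}{3} - \frac{70 i \sqrt{4029}}{3} \approx 2.3311 \cdot 10^{6} - 1481.1 i$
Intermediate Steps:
$Y{\left(S \right)} = \frac{S}{3}$ ($Y{\left(S \right)} = \frac{4}{3} + \frac{S - 4}{3} = \frac{4}{3} + \frac{-4 + S}{3} = \frac{4}{3} + \left(- \frac{4}{3} + \frac{S}{3}\right) = \frac{S}{3}$)
$Q = \left(-35 + \frac{i \sqrt{4029}}{3}\right)^{2}$ ($Q = \left(\sqrt{-450 + \frac{1}{3} \cdot 7} - 35\right)^{2} = \left(\sqrt{-450 + \frac{7}{3}} - 35\right)^{2} = \left(\sqrt{- \frac{1343}{3}} - 35\right)^{2} = \left(\frac{i \sqrt{4029}}{3} - 35\right)^{2} = \left(-35 + \frac{i \sqrt{4029}}{3}\right)^{2} \approx 777.33 - 1481.1 i$)
$\left(-359538 + Q\right) + 2689862 = \left(-359538 + \frac{\left(105 - i \sqrt{4029}\right)^{2}}{9}\right) + 2689862 = 2330324 + \frac{\left(105 - i \sqrt{4029}\right)^{2}}{9}$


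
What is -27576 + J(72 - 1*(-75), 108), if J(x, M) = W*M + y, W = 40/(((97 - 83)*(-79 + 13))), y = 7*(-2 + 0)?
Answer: -2124790/77 ≈ -27595.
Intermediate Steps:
y = -14 (y = 7*(-2) = -14)
W = -10/231 (W = 40/((14*(-66))) = 40/(-924) = 40*(-1/924) = -10/231 ≈ -0.043290)
J(x, M) = -14 - 10*M/231 (J(x, M) = -10*M/231 - 14 = -14 - 10*M/231)
-27576 + J(72 - 1*(-75), 108) = -27576 + (-14 - 10/231*108) = -27576 + (-14 - 360/77) = -27576 - 1438/77 = -2124790/77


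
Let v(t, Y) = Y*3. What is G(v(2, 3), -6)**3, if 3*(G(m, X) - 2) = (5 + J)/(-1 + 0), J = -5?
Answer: 8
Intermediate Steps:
v(t, Y) = 3*Y
G(m, X) = 2 (G(m, X) = 2 + ((5 - 5)/(-1 + 0))/3 = 2 + (0/(-1))/3 = 2 + (0*(-1))/3 = 2 + (1/3)*0 = 2 + 0 = 2)
G(v(2, 3), -6)**3 = 2**3 = 8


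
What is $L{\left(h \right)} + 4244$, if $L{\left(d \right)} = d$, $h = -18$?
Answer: $4226$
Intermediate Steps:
$L{\left(h \right)} + 4244 = -18 + 4244 = 4226$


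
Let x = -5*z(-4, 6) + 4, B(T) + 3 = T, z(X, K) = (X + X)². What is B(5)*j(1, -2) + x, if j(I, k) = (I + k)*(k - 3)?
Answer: -306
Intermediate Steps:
z(X, K) = 4*X² (z(X, K) = (2*X)² = 4*X²)
B(T) = -3 + T
j(I, k) = (-3 + k)*(I + k) (j(I, k) = (I + k)*(-3 + k) = (-3 + k)*(I + k))
x = -316 (x = -20*(-4)² + 4 = -20*16 + 4 = -5*64 + 4 = -320 + 4 = -316)
B(5)*j(1, -2) + x = (-3 + 5)*((-2)² - 3*1 - 3*(-2) + 1*(-2)) - 316 = 2*(4 - 3 + 6 - 2) - 316 = 2*5 - 316 = 10 - 316 = -306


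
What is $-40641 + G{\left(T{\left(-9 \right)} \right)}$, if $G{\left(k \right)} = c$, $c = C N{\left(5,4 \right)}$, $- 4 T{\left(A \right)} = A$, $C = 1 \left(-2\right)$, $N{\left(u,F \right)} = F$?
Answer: $-40649$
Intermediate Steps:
$C = -2$
$T{\left(A \right)} = - \frac{A}{4}$
$c = -8$ ($c = \left(-2\right) 4 = -8$)
$G{\left(k \right)} = -8$
$-40641 + G{\left(T{\left(-9 \right)} \right)} = -40641 - 8 = -40649$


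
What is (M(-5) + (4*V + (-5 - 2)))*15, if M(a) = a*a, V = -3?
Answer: 90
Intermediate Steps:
M(a) = a²
(M(-5) + (4*V + (-5 - 2)))*15 = ((-5)² + (4*(-3) + (-5 - 2)))*15 = (25 + (-12 - 7))*15 = (25 - 19)*15 = 6*15 = 90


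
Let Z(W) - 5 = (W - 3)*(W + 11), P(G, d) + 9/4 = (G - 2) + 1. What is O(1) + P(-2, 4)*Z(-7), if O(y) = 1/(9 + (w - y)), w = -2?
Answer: 2207/12 ≈ 183.92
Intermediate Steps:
P(G, d) = -13/4 + G (P(G, d) = -9/4 + ((G - 2) + 1) = -9/4 + ((-2 + G) + 1) = -9/4 + (-1 + G) = -13/4 + G)
Z(W) = 5 + (-3 + W)*(11 + W) (Z(W) = 5 + (W - 3)*(W + 11) = 5 + (-3 + W)*(11 + W))
O(y) = 1/(7 - y) (O(y) = 1/(9 + (-2 - y)) = 1/(7 - y))
O(1) + P(-2, 4)*Z(-7) = -1/(-7 + 1) + (-13/4 - 2)*(-28 + (-7)² + 8*(-7)) = -1/(-6) - 21*(-28 + 49 - 56)/4 = -1*(-⅙) - 21/4*(-35) = ⅙ + 735/4 = 2207/12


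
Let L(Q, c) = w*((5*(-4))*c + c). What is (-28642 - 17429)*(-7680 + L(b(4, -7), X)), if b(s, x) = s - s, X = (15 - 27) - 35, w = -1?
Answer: 394966683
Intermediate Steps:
X = -47 (X = -12 - 35 = -47)
b(s, x) = 0
L(Q, c) = 19*c (L(Q, c) = -((5*(-4))*c + c) = -(-20*c + c) = -(-19)*c = 19*c)
(-28642 - 17429)*(-7680 + L(b(4, -7), X)) = (-28642 - 17429)*(-7680 + 19*(-47)) = -46071*(-7680 - 893) = -46071*(-8573) = 394966683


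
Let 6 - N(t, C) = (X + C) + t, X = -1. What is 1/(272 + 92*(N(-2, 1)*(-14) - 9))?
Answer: -1/10860 ≈ -9.2081e-5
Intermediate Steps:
N(t, C) = 7 - C - t (N(t, C) = 6 - ((-1 + C) + t) = 6 - (-1 + C + t) = 6 + (1 - C - t) = 7 - C - t)
1/(272 + 92*(N(-2, 1)*(-14) - 9)) = 1/(272 + 92*((7 - 1*1 - 1*(-2))*(-14) - 9)) = 1/(272 + 92*((7 - 1 + 2)*(-14) - 9)) = 1/(272 + 92*(8*(-14) - 9)) = 1/(272 + 92*(-112 - 9)) = 1/(272 + 92*(-121)) = 1/(272 - 11132) = 1/(-10860) = -1/10860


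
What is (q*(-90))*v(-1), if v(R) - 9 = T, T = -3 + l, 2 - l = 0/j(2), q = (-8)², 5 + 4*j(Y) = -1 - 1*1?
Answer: -46080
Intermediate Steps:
j(Y) = -7/4 (j(Y) = -5/4 + (-1 - 1*1)/4 = -5/4 + (-1 - 1)/4 = -5/4 + (¼)*(-2) = -5/4 - ½ = -7/4)
q = 64
l = 2 (l = 2 - 0/(-7/4) = 2 - 0*(-4)/7 = 2 - 1*0 = 2 + 0 = 2)
T = -1 (T = -3 + 2 = -1)
v(R) = 8 (v(R) = 9 - 1 = 8)
(q*(-90))*v(-1) = (64*(-90))*8 = -5760*8 = -46080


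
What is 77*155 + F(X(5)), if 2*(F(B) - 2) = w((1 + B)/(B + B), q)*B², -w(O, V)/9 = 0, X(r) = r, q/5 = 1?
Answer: 11937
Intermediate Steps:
q = 5 (q = 5*1 = 5)
w(O, V) = 0 (w(O, V) = -9*0 = 0)
F(B) = 2 (F(B) = 2 + (0*B²)/2 = 2 + (½)*0 = 2 + 0 = 2)
77*155 + F(X(5)) = 77*155 + 2 = 11935 + 2 = 11937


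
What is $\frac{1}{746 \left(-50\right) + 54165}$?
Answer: $\frac{1}{16865} \approx 5.9294 \cdot 10^{-5}$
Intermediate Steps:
$\frac{1}{746 \left(-50\right) + 54165} = \frac{1}{-37300 + 54165} = \frac{1}{16865}$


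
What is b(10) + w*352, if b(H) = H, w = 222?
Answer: 78154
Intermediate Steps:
b(10) + w*352 = 10 + 222*352 = 10 + 78144 = 78154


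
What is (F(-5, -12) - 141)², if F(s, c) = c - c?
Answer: 19881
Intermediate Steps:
F(s, c) = 0
(F(-5, -12) - 141)² = (0 - 141)² = (-141)² = 19881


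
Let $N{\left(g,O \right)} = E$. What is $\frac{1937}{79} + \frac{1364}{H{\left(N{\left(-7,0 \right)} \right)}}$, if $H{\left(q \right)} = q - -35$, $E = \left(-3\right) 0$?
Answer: $\frac{175551}{2765} \approx 63.49$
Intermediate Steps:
$E = 0$
$N{\left(g,O \right)} = 0$
$H{\left(q \right)} = 35 + q$ ($H{\left(q \right)} = q + 35 = 35 + q$)
$\frac{1937}{79} + \frac{1364}{H{\left(N{\left(-7,0 \right)} \right)}} = \frac{1937}{79} + \frac{1364}{35 + 0} = 1937 \cdot \frac{1}{79} + \frac{1364}{35} = \frac{1937}{79} + 1364 \cdot \frac{1}{35} = \frac{1937}{79} + \frac{1364}{35} = \frac{175551}{2765}$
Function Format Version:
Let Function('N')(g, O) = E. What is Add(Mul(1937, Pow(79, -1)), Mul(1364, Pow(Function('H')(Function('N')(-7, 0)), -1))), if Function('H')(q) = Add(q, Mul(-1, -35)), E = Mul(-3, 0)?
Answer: Rational(175551, 2765) ≈ 63.490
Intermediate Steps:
E = 0
Function('N')(g, O) = 0
Function('H')(q) = Add(35, q) (Function('H')(q) = Add(q, 35) = Add(35, q))
Add(Mul(1937, Pow(79, -1)), Mul(1364, Pow(Function('H')(Function('N')(-7, 0)), -1))) = Add(Mul(1937, Pow(79, -1)), Mul(1364, Pow(Add(35, 0), -1))) = Add(Mul(1937, Rational(1, 79)), Mul(1364, Pow(35, -1))) = Add(Rational(1937, 79), Mul(1364, Rational(1, 35))) = Add(Rational(1937, 79), Rational(1364, 35)) = Rational(175551, 2765)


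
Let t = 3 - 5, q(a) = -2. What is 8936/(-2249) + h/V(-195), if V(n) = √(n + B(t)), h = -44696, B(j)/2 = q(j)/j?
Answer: -8936/2249 + 44696*I*√193/193 ≈ -3.9733 + 3217.3*I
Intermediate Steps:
t = -2
B(j) = -4/j (B(j) = 2*(-2/j) = -4/j)
V(n) = √(2 + n) (V(n) = √(n - 4/(-2)) = √(n - 4*(-½)) = √(n + 2) = √(2 + n))
8936/(-2249) + h/V(-195) = 8936/(-2249) - 44696/√(2 - 195) = 8936*(-1/2249) - 44696*(-I*√193/193) = -8936/2249 - 44696*(-I*√193/193) = -8936/2249 - (-44696)*I*√193/193 = -8936/2249 + 44696*I*√193/193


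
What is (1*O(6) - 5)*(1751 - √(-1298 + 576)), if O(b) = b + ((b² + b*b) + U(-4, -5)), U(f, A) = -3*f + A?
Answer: 140080 - 1520*I*√2 ≈ 1.4008e+5 - 2149.6*I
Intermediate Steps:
U(f, A) = A - 3*f
O(b) = 7 + b + 2*b² (O(b) = b + ((b² + b*b) + (-5 - 3*(-4))) = b + ((b² + b²) + (-5 + 12)) = b + (2*b² + 7) = b + (7 + 2*b²) = 7 + b + 2*b²)
(1*O(6) - 5)*(1751 - √(-1298 + 576)) = (1*(7 + 6 + 2*6²) - 5)*(1751 - √(-1298 + 576)) = (1*(7 + 6 + 2*36) - 5)*(1751 - √(-722)) = (1*(7 + 6 + 72) - 5)*(1751 - 19*I*√2) = (1*85 - 5)*(1751 - 19*I*√2) = (85 - 5)*(1751 - 19*I*√2) = 80*(1751 - 19*I*√2) = 140080 - 1520*I*√2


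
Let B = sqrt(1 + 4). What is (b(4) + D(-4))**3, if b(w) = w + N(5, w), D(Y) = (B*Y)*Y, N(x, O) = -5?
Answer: -3841 + 20528*sqrt(5) ≈ 42061.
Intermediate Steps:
B = sqrt(5) ≈ 2.2361
D(Y) = sqrt(5)*Y**2 (D(Y) = (sqrt(5)*Y)*Y = (Y*sqrt(5))*Y = sqrt(5)*Y**2)
b(w) = -5 + w (b(w) = w - 5 = -5 + w)
(b(4) + D(-4))**3 = ((-5 + 4) + sqrt(5)*(-4)**2)**3 = (-1 + sqrt(5)*16)**3 = (-1 + 16*sqrt(5))**3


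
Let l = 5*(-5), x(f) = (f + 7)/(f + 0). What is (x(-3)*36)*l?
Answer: 1200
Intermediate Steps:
x(f) = (7 + f)/f
l = -25
(x(-3)*36)*l = (((7 - 3)/(-3))*36)*(-25) = (-1/3*4*36)*(-25) = -4/3*36*(-25) = -48*(-25) = 1200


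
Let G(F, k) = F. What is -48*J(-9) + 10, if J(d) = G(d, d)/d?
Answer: -38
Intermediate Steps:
J(d) = 1 (J(d) = d/d = 1)
-48*J(-9) + 10 = -48*1 + 10 = -48 + 10 = -38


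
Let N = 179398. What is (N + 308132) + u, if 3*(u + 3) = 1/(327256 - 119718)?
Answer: 303541135579/622614 ≈ 4.8753e+5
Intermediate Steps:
u = -1867841/622614 (u = -3 + 1/(3*(327256 - 119718)) = -3 + (⅓)/207538 = -3 + (⅓)*(1/207538) = -3 + 1/622614 = -1867841/622614 ≈ -3.0000)
(N + 308132) + u = (179398 + 308132) - 1867841/622614 = 487530 - 1867841/622614 = 303541135579/622614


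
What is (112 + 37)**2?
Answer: 22201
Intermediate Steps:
(112 + 37)**2 = 149**2 = 22201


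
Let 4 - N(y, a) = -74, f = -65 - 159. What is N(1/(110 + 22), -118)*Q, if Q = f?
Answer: -17472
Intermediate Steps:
f = -224
N(y, a) = 78 (N(y, a) = 4 - 1*(-74) = 4 + 74 = 78)
Q = -224
N(1/(110 + 22), -118)*Q = 78*(-224) = -17472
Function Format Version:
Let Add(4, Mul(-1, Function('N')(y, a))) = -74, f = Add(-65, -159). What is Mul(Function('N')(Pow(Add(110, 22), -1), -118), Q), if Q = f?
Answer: -17472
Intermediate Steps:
f = -224
Function('N')(y, a) = 78 (Function('N')(y, a) = Add(4, Mul(-1, -74)) = Add(4, 74) = 78)
Q = -224
Mul(Function('N')(Pow(Add(110, 22), -1), -118), Q) = Mul(78, -224) = -17472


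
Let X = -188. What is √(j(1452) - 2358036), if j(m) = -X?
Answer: 2*I*√589462 ≈ 1535.5*I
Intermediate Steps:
j(m) = 188 (j(m) = -1*(-188) = 188)
√(j(1452) - 2358036) = √(188 - 2358036) = √(-2357848) = 2*I*√589462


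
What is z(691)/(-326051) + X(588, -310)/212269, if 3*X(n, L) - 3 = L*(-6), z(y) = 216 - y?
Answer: 303305446/69210519719 ≈ 0.0043824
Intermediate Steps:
X(n, L) = 1 - 2*L (X(n, L) = 1 + (L*(-6))/3 = 1 + (-6*L)/3 = 1 - 2*L)
z(691)/(-326051) + X(588, -310)/212269 = (216 - 1*691)/(-326051) + (1 - 2*(-310))/212269 = (216 - 691)*(-1/326051) + (1 + 620)*(1/212269) = -475*(-1/326051) + 621*(1/212269) = 475/326051 + 621/212269 = 303305446/69210519719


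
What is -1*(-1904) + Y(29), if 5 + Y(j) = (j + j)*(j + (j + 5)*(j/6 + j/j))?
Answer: 45253/3 ≈ 15084.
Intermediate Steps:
Y(j) = -5 + 2*j*(j + (1 + j/6)*(5 + j)) (Y(j) = -5 + (j + j)*(j + (j + 5)*(j/6 + j/j)) = -5 + (2*j)*(j + (5 + j)*(j*(1/6) + 1)) = -5 + (2*j)*(j + (5 + j)*(j/6 + 1)) = -5 + (2*j)*(j + (5 + j)*(1 + j/6)) = -5 + (2*j)*(j + (1 + j/6)*(5 + j)) = -5 + 2*j*(j + (1 + j/6)*(5 + j)))
-1*(-1904) + Y(29) = -1*(-1904) + (-5 + 10*29 + (1/3)*29**3 + (17/3)*29**2) = 1904 + (-5 + 290 + (1/3)*24389 + (17/3)*841) = 1904 + (-5 + 290 + 24389/3 + 14297/3) = 1904 + 39541/3 = 45253/3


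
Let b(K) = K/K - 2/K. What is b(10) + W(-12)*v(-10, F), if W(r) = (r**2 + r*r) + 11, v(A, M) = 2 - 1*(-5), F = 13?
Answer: 10469/5 ≈ 2093.8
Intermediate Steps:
v(A, M) = 7 (v(A, M) = 2 + 5 = 7)
W(r) = 11 + 2*r**2 (W(r) = (r**2 + r**2) + 11 = 2*r**2 + 11 = 11 + 2*r**2)
b(K) = 1 - 2/K
b(10) + W(-12)*v(-10, F) = (-2 + 10)/10 + (11 + 2*(-12)**2)*7 = (1/10)*8 + (11 + 2*144)*7 = 4/5 + (11 + 288)*7 = 4/5 + 299*7 = 4/5 + 2093 = 10469/5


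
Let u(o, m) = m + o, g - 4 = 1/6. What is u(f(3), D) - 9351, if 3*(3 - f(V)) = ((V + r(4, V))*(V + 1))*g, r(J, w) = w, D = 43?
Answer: -28015/3 ≈ -9338.3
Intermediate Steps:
g = 25/6 (g = 4 + 1/6 = 25/6 ≈ 4.1667)
f(V) = 3 - 25*V*(1 + V)/9 (f(V) = 3 - (V + V)*(V + 1)*25/(3*6) = 3 - (2*V)*(1 + V)*25/(3*6) = 3 - 2*V*(1 + V)*25/(3*6) = 3 - 25*V*(1 + V)/9)
u(f(3), D) - 9351 = (43 + (3 - 25/9*3 - 25/9*3**2)) - 9351 = (43 + (3 - 25/3 - 25/9*9)) - 9351 = (43 + (3 - 25/3 - 25)) - 9351 = (43 - 91/3) - 9351 = 38/3 - 9351 = -28015/3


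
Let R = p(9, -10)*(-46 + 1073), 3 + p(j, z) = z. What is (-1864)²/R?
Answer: -3474496/13351 ≈ -260.24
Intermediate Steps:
p(j, z) = -3 + z
R = -13351 (R = (-3 - 10)*(-46 + 1073) = -13*1027 = -13351)
(-1864)²/R = (-1864)²/(-13351) = 3474496*(-1/13351) = -3474496/13351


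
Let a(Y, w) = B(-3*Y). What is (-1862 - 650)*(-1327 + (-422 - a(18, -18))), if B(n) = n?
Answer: 4257840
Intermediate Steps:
a(Y, w) = -3*Y
(-1862 - 650)*(-1327 + (-422 - a(18, -18))) = (-1862 - 650)*(-1327 + (-422 - (-3)*18)) = -2512*(-1327 + (-422 - 1*(-54))) = -2512*(-1327 + (-422 + 54)) = -2512*(-1327 - 368) = -2512*(-1695) = 4257840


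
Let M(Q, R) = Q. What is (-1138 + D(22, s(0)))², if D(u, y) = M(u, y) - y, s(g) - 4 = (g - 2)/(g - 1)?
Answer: 1258884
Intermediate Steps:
s(g) = 4 + (-2 + g)/(-1 + g) (s(g) = 4 + (g - 2)/(g - 1) = 4 + (-2 + g)/(-1 + g))
D(u, y) = u - y
(-1138 + D(22, s(0)))² = (-1138 + (22 - (-6 + 5*0)/(-1 + 0)))² = (-1138 + (22 - (-6 + 0)/(-1)))² = (-1138 + (22 - (-1)*(-6)))² = (-1138 + (22 - 1*6))² = (-1138 + (22 - 6))² = (-1138 + 16)² = (-1122)² = 1258884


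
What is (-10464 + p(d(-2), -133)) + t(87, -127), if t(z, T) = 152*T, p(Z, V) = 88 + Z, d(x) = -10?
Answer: -29690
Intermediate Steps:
(-10464 + p(d(-2), -133)) + t(87, -127) = (-10464 + (88 - 10)) + 152*(-127) = (-10464 + 78) - 19304 = -10386 - 19304 = -29690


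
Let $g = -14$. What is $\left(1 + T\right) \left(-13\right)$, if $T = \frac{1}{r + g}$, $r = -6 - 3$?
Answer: $- \frac{286}{23} \approx -12.435$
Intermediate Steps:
$r = -9$ ($r = -6 - 3 = -9$)
$T = - \frac{1}{23}$ ($T = \frac{1}{-9 - 14} = \frac{1}{-23} = - \frac{1}{23} \approx -0.043478$)
$\left(1 + T\right) \left(-13\right) = \left(1 - \frac{1}{23}\right) \left(-13\right) = \frac{22}{23} \left(-13\right) = - \frac{286}{23}$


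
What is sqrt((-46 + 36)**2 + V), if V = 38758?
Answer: sqrt(38858) ≈ 197.12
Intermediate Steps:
sqrt((-46 + 36)**2 + V) = sqrt((-46 + 36)**2 + 38758) = sqrt((-10)**2 + 38758) = sqrt(100 + 38758) = sqrt(38858)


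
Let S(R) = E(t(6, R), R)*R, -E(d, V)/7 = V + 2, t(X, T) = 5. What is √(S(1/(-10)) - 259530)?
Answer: I*√25952867/10 ≈ 509.44*I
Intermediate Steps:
E(d, V) = -14 - 7*V (E(d, V) = -7*(V + 2) = -7*(2 + V) = -14 - 7*V)
S(R) = R*(-14 - 7*R) (S(R) = (-14 - 7*R)*R = R*(-14 - 7*R))
√(S(1/(-10)) - 259530) = √(-7*(2 + 1/(-10))/(-10) - 259530) = √(-7*(-⅒)*(2 - ⅒) - 259530) = √(-7*(-⅒)*19/10 - 259530) = √(133/100 - 259530) = √(-25952867/100) = I*√25952867/10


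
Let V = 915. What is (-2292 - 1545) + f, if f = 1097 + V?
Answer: -1825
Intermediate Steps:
f = 2012 (f = 1097 + 915 = 2012)
(-2292 - 1545) + f = (-2292 - 1545) + 2012 = -3837 + 2012 = -1825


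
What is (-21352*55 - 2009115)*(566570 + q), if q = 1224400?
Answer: -5701508220750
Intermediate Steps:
(-21352*55 - 2009115)*(566570 + q) = (-21352*55 - 2009115)*(566570 + 1224400) = (-1174360 - 2009115)*1790970 = -3183475*1790970 = -5701508220750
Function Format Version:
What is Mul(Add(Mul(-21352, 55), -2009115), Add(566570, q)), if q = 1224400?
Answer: -5701508220750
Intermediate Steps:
Mul(Add(Mul(-21352, 55), -2009115), Add(566570, q)) = Mul(Add(Mul(-21352, 55), -2009115), Add(566570, 1224400)) = Mul(Add(-1174360, -2009115), 1790970) = Mul(-3183475, 1790970) = -5701508220750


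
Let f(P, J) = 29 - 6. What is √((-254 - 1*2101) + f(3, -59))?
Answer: 2*I*√583 ≈ 48.291*I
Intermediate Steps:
f(P, J) = 23
√((-254 - 1*2101) + f(3, -59)) = √((-254 - 1*2101) + 23) = √((-254 - 2101) + 23) = √(-2355 + 23) = √(-2332) = 2*I*√583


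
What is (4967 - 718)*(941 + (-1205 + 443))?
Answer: 760571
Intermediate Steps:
(4967 - 718)*(941 + (-1205 + 443)) = 4249*(941 - 762) = 4249*179 = 760571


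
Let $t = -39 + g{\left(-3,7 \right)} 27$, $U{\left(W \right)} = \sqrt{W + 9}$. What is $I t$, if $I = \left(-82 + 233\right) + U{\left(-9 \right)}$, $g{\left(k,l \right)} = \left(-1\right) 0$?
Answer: $-5889$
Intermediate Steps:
$g{\left(k,l \right)} = 0$
$U{\left(W \right)} = \sqrt{9 + W}$
$I = 151$ ($I = \left(-82 + 233\right) + \sqrt{9 - 9} = 151 + \sqrt{0} = 151 + 0 = 151$)
$t = -39$ ($t = -39 + 0 \cdot 27 = -39 + 0 = -39$)
$I t = 151 \left(-39\right) = -5889$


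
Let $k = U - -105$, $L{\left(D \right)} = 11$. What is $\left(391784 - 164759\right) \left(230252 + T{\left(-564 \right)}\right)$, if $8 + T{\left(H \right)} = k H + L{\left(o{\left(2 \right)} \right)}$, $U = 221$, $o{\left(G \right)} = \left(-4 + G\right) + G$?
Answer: $10531916775$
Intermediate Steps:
$o{\left(G \right)} = -4 + 2 G$
$k = 326$ ($k = 221 - -105 = 221 + 105 = 326$)
$T{\left(H \right)} = 3 + 326 H$ ($T{\left(H \right)} = -8 + \left(326 H + 11\right) = -8 + \left(11 + 326 H\right) = 3 + 326 H$)
$\left(391784 - 164759\right) \left(230252 + T{\left(-564 \right)}\right) = \left(391784 - 164759\right) \left(230252 + \left(3 + 326 \left(-564\right)\right)\right) = 227025 \left(230252 + \left(3 - 183864\right)\right) = 227025 \left(230252 - 183861\right) = 227025 \cdot 46391 = 10531916775$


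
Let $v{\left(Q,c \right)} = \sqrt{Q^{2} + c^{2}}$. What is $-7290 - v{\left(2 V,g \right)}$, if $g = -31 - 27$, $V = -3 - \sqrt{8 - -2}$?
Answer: $-7290 - 2 \sqrt{860 + 6 \sqrt{10}} \approx -7349.3$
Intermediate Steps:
$V = -3 - \sqrt{10}$ ($V = -3 - \sqrt{8 + \left(-2 + 4\right)} = -3 - \sqrt{8 + 2} = -3 - \sqrt{10} \approx -6.1623$)
$g = -58$ ($g = -31 - 27 = -58$)
$-7290 - v{\left(2 V,g \right)} = -7290 - \sqrt{\left(2 \left(-3 - \sqrt{10}\right)\right)^{2} + \left(-58\right)^{2}} = -7290 - \sqrt{\left(-6 - 2 \sqrt{10}\right)^{2} + 3364} = -7290 - \sqrt{3364 + \left(-6 - 2 \sqrt{10}\right)^{2}}$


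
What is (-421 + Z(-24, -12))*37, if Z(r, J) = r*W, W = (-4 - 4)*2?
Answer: -1369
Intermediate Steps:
W = -16 (W = -8*2 = -16)
Z(r, J) = -16*r (Z(r, J) = r*(-16) = -16*r)
(-421 + Z(-24, -12))*37 = (-421 - 16*(-24))*37 = (-421 + 384)*37 = -37*37 = -1369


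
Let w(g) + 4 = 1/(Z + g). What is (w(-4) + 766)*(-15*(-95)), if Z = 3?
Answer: 1084425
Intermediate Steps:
w(g) = -4 + 1/(3 + g)
(w(-4) + 766)*(-15*(-95)) = ((-11 - 4*(-4))/(3 - 4) + 766)*(-15*(-95)) = ((-11 + 16)/(-1) + 766)*1425 = (-1*5 + 766)*1425 = (-5 + 766)*1425 = 761*1425 = 1084425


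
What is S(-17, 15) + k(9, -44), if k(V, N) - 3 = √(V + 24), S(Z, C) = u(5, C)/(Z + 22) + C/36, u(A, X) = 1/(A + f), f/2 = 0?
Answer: 1037/300 + √33 ≈ 9.2012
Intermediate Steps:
f = 0 (f = 2*0 = 0)
u(A, X) = 1/A (u(A, X) = 1/(A + 0) = 1/A)
S(Z, C) = 1/(5*(22 + Z)) + C/36 (S(Z, C) = 1/(5*(Z + 22)) + C/36 = 1/(5*(22 + Z)) + C*(1/36) = 1/(5*(22 + Z)) + C/36)
k(V, N) = 3 + √(24 + V) (k(V, N) = 3 + √(V + 24) = 3 + √(24 + V))
S(-17, 15) + k(9, -44) = (36 + 110*15 + 5*15*(-17))/(180*(22 - 17)) + (3 + √(24 + 9)) = (1/180)*(36 + 1650 - 1275)/5 + (3 + √33) = (1/180)*(⅕)*411 + (3 + √33) = 137/300 + (3 + √33) = 1037/300 + √33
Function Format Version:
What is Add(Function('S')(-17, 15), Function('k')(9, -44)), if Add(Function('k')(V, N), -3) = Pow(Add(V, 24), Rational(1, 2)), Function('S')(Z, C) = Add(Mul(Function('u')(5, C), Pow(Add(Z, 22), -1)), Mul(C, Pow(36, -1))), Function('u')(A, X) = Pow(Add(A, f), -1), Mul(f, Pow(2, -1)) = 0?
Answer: Add(Rational(1037, 300), Pow(33, Rational(1, 2))) ≈ 9.2012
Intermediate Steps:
f = 0 (f = Mul(2, 0) = 0)
Function('u')(A, X) = Pow(A, -1) (Function('u')(A, X) = Pow(Add(A, 0), -1) = Pow(A, -1))
Function('S')(Z, C) = Add(Mul(Rational(1, 5), Pow(Add(22, Z), -1)), Mul(Rational(1, 36), C)) (Function('S')(Z, C) = Add(Mul(Pow(5, -1), Pow(Add(Z, 22), -1)), Mul(C, Pow(36, -1))) = Add(Mul(Rational(1, 5), Pow(Add(22, Z), -1)), Mul(C, Rational(1, 36))) = Add(Mul(Rational(1, 5), Pow(Add(22, Z), -1)), Mul(Rational(1, 36), C)))
Function('k')(V, N) = Add(3, Pow(Add(24, V), Rational(1, 2))) (Function('k')(V, N) = Add(3, Pow(Add(V, 24), Rational(1, 2))) = Add(3, Pow(Add(24, V), Rational(1, 2))))
Add(Function('S')(-17, 15), Function('k')(9, -44)) = Add(Mul(Rational(1, 180), Pow(Add(22, -17), -1), Add(36, Mul(110, 15), Mul(5, 15, -17))), Add(3, Pow(Add(24, 9), Rational(1, 2)))) = Add(Mul(Rational(1, 180), Pow(5, -1), Add(36, 1650, -1275)), Add(3, Pow(33, Rational(1, 2)))) = Add(Mul(Rational(1, 180), Rational(1, 5), 411), Add(3, Pow(33, Rational(1, 2)))) = Add(Rational(137, 300), Add(3, Pow(33, Rational(1, 2)))) = Add(Rational(1037, 300), Pow(33, Rational(1, 2)))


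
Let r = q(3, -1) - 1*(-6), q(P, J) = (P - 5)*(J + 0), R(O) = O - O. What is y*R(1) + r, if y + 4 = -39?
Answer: 8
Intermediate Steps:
R(O) = 0
q(P, J) = J*(-5 + P) (q(P, J) = (-5 + P)*J = J*(-5 + P))
y = -43 (y = -4 - 39 = -43)
r = 8 (r = -(-5 + 3) - 1*(-6) = -1*(-2) + 6 = 2 + 6 = 8)
y*R(1) + r = -43*0 + 8 = 0 + 8 = 8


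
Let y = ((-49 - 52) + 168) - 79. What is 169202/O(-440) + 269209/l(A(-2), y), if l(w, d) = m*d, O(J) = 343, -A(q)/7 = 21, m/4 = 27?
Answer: 126947105/444528 ≈ 285.58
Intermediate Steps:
m = 108 (m = 4*27 = 108)
A(q) = -147 (A(q) = -7*21 = -147)
y = -12 (y = (-101 + 168) - 79 = 67 - 79 = -12)
l(w, d) = 108*d
169202/O(-440) + 269209/l(A(-2), y) = 169202/343 + 269209/((108*(-12))) = 169202*(1/343) + 269209/(-1296) = 169202/343 + 269209*(-1/1296) = 169202/343 - 269209/1296 = 126947105/444528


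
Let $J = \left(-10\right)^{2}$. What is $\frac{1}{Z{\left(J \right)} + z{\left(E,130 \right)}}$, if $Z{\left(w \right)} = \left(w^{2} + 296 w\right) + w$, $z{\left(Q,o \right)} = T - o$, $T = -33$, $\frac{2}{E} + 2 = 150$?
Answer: $\frac{1}{39537} \approx 2.5293 \cdot 10^{-5}$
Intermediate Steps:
$E = \frac{1}{74}$ ($E = \frac{2}{-2 + 150} = \frac{2}{148} = 2 \cdot \frac{1}{148} = \frac{1}{74} \approx 0.013514$)
$z{\left(Q,o \right)} = -33 - o$
$J = 100$
$Z{\left(w \right)} = w^{2} + 297 w$
$\frac{1}{Z{\left(J \right)} + z{\left(E,130 \right)}} = \frac{1}{100 \left(297 + 100\right) - 163} = \frac{1}{100 \cdot 397 - 163} = \frac{1}{39700 - 163} = \frac{1}{39537}$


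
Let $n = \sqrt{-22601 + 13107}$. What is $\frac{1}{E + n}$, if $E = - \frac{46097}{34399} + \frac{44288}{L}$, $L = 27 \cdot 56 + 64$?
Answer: $\frac{1228948846988265}{468875233038547871} - \frac{45922348219609 i \sqrt{9494}}{468875233038547871} \approx 0.0026211 - 0.0095431 i$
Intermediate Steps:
$L = 1576$ ($L = 1512 + 64 = 1576$)
$E = \frac{181351755}{6776603}$ ($E = - \frac{46097}{34399} + \frac{44288}{1576} = \left(-46097\right) \frac{1}{34399} + 44288 \cdot \frac{1}{1576} = - \frac{46097}{34399} + \frac{5536}{197} = \frac{181351755}{6776603} \approx 26.761$)
$n = i \sqrt{9494}$ ($n = \sqrt{-9494} = i \sqrt{9494} \approx 97.437 i$)
$\frac{1}{E + n} = \frac{1}{\frac{181351755}{6776603} + i \sqrt{9494}}$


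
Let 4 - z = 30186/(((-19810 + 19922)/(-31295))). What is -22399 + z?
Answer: 471081315/56 ≈ 8.4122e+6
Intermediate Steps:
z = 472335659/56 (z = 4 - 30186/((-19810 + 19922)/(-31295)) = 4 - 30186/(112*(-1/31295)) = 4 - 30186/(-112/31295) = 4 - 30186*(-31295)/112 = 4 - 1*(-472335435/56) = 4 + 472335435/56 = 472335659/56 ≈ 8.4346e+6)
-22399 + z = -22399 + 472335659/56 = 471081315/56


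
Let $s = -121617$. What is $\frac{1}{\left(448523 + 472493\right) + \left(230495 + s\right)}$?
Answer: $\frac{1}{1029894} \approx 9.7097 \cdot 10^{-7}$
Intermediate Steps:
$\frac{1}{\left(448523 + 472493\right) + \left(230495 + s\right)} = \frac{1}{\left(448523 + 472493\right) + \left(230495 - 121617\right)} = \frac{1}{921016 + 108878} = \frac{1}{1029894}$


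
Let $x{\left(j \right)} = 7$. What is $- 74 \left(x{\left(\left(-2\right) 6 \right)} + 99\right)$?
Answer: $-7844$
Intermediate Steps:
$- 74 \left(x{\left(\left(-2\right) 6 \right)} + 99\right) = - 74 \left(7 + 99\right) = \left(-74\right) 106 = -7844$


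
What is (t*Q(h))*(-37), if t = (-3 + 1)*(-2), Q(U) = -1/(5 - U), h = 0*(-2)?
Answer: 148/5 ≈ 29.600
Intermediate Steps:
h = 0
t = 4 (t = -2*(-2) = 4)
(t*Q(h))*(-37) = (4/(-5 + 0))*(-37) = (4/(-5))*(-37) = (4*(-⅕))*(-37) = -⅘*(-37) = 148/5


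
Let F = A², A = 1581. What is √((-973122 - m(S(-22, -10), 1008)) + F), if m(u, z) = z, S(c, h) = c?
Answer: √1525431 ≈ 1235.1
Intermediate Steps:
F = 2499561 (F = 1581² = 2499561)
√((-973122 - m(S(-22, -10), 1008)) + F) = √((-973122 - 1*1008) + 2499561) = √((-973122 - 1008) + 2499561) = √(-974130 + 2499561) = √1525431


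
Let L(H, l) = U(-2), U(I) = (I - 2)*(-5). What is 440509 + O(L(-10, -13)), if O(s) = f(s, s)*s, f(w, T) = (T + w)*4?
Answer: 443709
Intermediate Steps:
U(I) = 10 - 5*I (U(I) = (-2 + I)*(-5) = 10 - 5*I)
L(H, l) = 20 (L(H, l) = 10 - 5*(-2) = 10 + 10 = 20)
f(w, T) = 4*T + 4*w
O(s) = 8*s² (O(s) = (4*s + 4*s)*s = (8*s)*s = 8*s²)
440509 + O(L(-10, -13)) = 440509 + 8*20² = 440509 + 8*400 = 440509 + 3200 = 443709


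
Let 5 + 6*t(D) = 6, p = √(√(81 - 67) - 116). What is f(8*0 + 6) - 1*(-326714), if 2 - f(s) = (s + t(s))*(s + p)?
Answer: 326679 - 37*√(-116 + √14)/6 ≈ 3.2668e+5 - 65.337*I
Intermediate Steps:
p = √(-116 + √14) (p = √(√14 - 116) = √(-116 + √14) ≈ 10.595*I)
t(D) = ⅙ (t(D) = -⅚ + (⅙)*6 = -⅚ + 1 = ⅙)
f(s) = 2 - (⅙ + s)*(s + √(-116 + √14)) (f(s) = 2 - (s + ⅙)*(s + √(-116 + √14)) = 2 - (⅙ + s)*(s + √(-116 + √14)))
f(8*0 + 6) - 1*(-326714) = (2 - (8*0 + 6)² - (8*0 + 6)/6 - I*√(116 - √14)/6 - I*(8*0 + 6)*√(116 - √14)) - 1*(-326714) = (2 - (0 + 6)² - (0 + 6)/6 - I*√(116 - √14)/6 - I*(0 + 6)*√(116 - √14)) + 326714 = (2 - 1*6² - ⅙*6 - I*√(116 - √14)/6 - 1*I*6*√(116 - √14)) + 326714 = (2 - 1*36 - 1 - I*√(116 - √14)/6 - 6*I*√(116 - √14)) + 326714 = (2 - 36 - 1 - I*√(116 - √14)/6 - 6*I*√(116 - √14)) + 326714 = (-35 - 37*I*√(116 - √14)/6) + 326714 = 326679 - 37*I*√(116 - √14)/6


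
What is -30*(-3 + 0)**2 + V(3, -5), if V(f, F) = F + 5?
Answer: -270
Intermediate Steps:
V(f, F) = 5 + F
-30*(-3 + 0)**2 + V(3, -5) = -30*(-3 + 0)**2 + (5 - 5) = -30*(-3)**2 + 0 = -30*9 + 0 = -270 + 0 = -270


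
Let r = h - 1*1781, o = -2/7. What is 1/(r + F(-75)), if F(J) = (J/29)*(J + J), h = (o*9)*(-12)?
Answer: -203/276529 ≈ -0.00073410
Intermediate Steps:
o = -2/7 (o = -2*⅐ = -2/7 ≈ -0.28571)
h = 216/7 (h = -2/7*9*(-12) = -18/7*(-12) = 216/7 ≈ 30.857)
F(J) = 2*J²/29 (F(J) = (J*(1/29))*(2*J) = (J/29)*(2*J) = 2*J²/29)
r = -12251/7 (r = 216/7 - 1*1781 = 216/7 - 1781 = -12251/7 ≈ -1750.1)
1/(r + F(-75)) = 1/(-12251/7 + (2/29)*(-75)²) = 1/(-12251/7 + (2/29)*5625) = 1/(-12251/7 + 11250/29) = 1/(-276529/203) = -203/276529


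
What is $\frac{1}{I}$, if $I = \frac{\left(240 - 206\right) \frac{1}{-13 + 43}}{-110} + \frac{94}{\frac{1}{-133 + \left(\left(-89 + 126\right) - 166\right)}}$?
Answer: $- \frac{1650}{40636217} \approx -4.0604 \cdot 10^{-5}$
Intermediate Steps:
$I = - \frac{40636217}{1650}$ ($I = \frac{34}{30} \left(- \frac{1}{110}\right) + \frac{94}{\frac{1}{-133 + \left(37 - 166\right)}} = 34 \cdot \frac{1}{30} \left(- \frac{1}{110}\right) + \frac{94}{\frac{1}{-133 - 129}} = \frac{17}{15} \left(- \frac{1}{110}\right) + \frac{94}{\frac{1}{-262}} = - \frac{17}{1650} + \frac{94}{- \frac{1}{262}} = - \frac{17}{1650} + 94 \left(-262\right) = - \frac{17}{1650} - 24628 = - \frac{40636217}{1650} \approx -24628.0$)
$\frac{1}{I} = \frac{1}{- \frac{40636217}{1650}} = - \frac{1650}{40636217}$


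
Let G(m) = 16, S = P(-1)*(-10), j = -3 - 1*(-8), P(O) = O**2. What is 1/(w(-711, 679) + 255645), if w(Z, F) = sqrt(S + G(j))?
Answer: 85215/21784788673 - sqrt(6)/65354366019 ≈ 3.9116e-6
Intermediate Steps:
j = 5 (j = -3 + 8 = 5)
S = -10 (S = (-1)**2*(-10) = 1*(-10) = -10)
w(Z, F) = sqrt(6) (w(Z, F) = sqrt(-10 + 16) = sqrt(6))
1/(w(-711, 679) + 255645) = 1/(sqrt(6) + 255645) = 1/(255645 + sqrt(6))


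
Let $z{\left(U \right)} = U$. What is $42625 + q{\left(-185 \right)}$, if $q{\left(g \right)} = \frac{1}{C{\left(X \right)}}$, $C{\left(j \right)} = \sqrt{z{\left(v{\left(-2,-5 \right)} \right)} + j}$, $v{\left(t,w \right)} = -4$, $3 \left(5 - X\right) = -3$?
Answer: $42625 + \frac{\sqrt{2}}{2} \approx 42626.0$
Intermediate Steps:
$X = 6$ ($X = 5 - -1 = 5 + 1 = 6$)
$C{\left(j \right)} = \sqrt{-4 + j}$
$q{\left(g \right)} = \frac{\sqrt{2}}{2}$ ($q{\left(g \right)} = \frac{1}{\sqrt{-4 + 6}} = \frac{1}{\sqrt{2}} = \frac{\sqrt{2}}{2}$)
$42625 + q{\left(-185 \right)} = 42625 + \frac{\sqrt{2}}{2}$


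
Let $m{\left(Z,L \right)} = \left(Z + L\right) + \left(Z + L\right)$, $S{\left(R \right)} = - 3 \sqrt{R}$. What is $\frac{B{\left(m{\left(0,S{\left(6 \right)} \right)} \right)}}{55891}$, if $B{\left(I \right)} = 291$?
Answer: $\frac{291}{55891} \approx 0.0052066$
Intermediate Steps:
$m{\left(Z,L \right)} = 2 L + 2 Z$ ($m{\left(Z,L \right)} = \left(L + Z\right) + \left(L + Z\right) = 2 L + 2 Z$)
$\frac{B{\left(m{\left(0,S{\left(6 \right)} \right)} \right)}}{55891} = \frac{291}{55891}$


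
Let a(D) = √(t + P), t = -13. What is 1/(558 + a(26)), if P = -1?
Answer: 279/155689 - I*√14/311378 ≈ 0.001792 - 1.2016e-5*I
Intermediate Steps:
a(D) = I*√14 (a(D) = √(-13 - 1) = √(-14) = I*√14)
1/(558 + a(26)) = 1/(558 + I*√14)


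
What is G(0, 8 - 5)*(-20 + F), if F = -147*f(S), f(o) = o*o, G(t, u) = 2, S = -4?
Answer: -4744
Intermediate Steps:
f(o) = o²
F = -2352 (F = -147*(-4)² = -147*16 = -2352)
G(0, 8 - 5)*(-20 + F) = 2*(-20 - 2352) = 2*(-2372) = -4744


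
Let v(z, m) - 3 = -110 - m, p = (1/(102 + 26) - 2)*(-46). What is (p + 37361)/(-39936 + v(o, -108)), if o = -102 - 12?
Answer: -2396969/2555840 ≈ -0.93784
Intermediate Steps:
o = -114
p = 5865/64 (p = (1/128 - 2)*(-46) = -255/128*(-46) = 5865/64 ≈ 91.641)
v(z, m) = -107 - m (v(z, m) = 3 + (-110 - m) = -107 - m)
(p + 37361)/(-39936 + v(o, -108)) = (5865/64 + 37361)/(-39936 + (-107 - 1*(-108))) = 2396969/(64*(-39936 + (-107 + 108))) = 2396969/(64*(-39936 + 1)) = (2396969/64)/(-39935) = (2396969/64)*(-1/39935) = -2396969/2555840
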